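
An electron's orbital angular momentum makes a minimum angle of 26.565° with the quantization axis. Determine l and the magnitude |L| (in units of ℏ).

cos²θ_min = l/(l+1) = 0.8000.
Solving: l = 4.
Then |L| = ℏ√(4·5) = 2√5 ℏ.

l = 4, |L| = 2√5 ℏ ≈ 4.472ℏ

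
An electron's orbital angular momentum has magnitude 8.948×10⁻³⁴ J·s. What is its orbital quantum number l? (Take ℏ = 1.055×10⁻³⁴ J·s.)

In units of ℏ, |L| ≈ 8.482.
Set l(l+1) = 71.94; the integer solution is l = 8.

l = 8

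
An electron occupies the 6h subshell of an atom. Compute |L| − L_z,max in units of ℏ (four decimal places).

|L| − L_z,max ≈ 0.4772ℏ

The 6h subshell has l = 5.
|L| = √30 ℏ ≈ 5.4772ℏ, while L_z,max = lℏ = 5ℏ.
The difference is (√30 − 5)ℏ ≈ 0.4772ℏ.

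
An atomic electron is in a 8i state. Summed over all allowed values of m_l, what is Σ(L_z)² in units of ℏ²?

Σ(L_z)² = 182 ℏ²

The 8i subshell has l = 6.
m_l runs from −6 to 6, i.e. {-6, -5, -4, -3, -2, -1, 0, 1, 2, 3, 4, 5, 6}.
Σ m_l² = l(l+1)(2l+1)/3 = 6·7·13/3 = 182.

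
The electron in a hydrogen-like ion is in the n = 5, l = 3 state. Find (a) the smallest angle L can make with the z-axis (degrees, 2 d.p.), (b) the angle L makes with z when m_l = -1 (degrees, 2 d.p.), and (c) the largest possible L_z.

θ_min ≈ 30.00°; θ(m_l=-1) ≈ 106.78°; L_z,max = 3ℏ

cos θ_min = 3/√12, so θ_min ≈ 30.00°.
For m_l = -1: cos θ = -1/√12, θ ≈ 106.78°.
L_z,max = lℏ = 3ℏ.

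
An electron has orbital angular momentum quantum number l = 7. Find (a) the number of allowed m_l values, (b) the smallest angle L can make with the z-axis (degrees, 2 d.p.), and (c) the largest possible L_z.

There are 2l+1 = 15 values of m_l.
cos θ_min = 7/√56, so θ_min ≈ 20.70°.
L_z,max = lℏ = 7ℏ.

15 values; θ_min ≈ 20.70°; L_z,max = 7ℏ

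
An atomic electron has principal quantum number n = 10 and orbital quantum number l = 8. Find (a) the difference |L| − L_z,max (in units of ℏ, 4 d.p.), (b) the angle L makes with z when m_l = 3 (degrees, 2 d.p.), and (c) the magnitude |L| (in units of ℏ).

|L|−L_z,max ≈ 0.4853ℏ; θ(m_l=3) ≈ 69.30°; |L| = 6√2 ℏ ≈ 8.485ℏ

|L| − L_z,max = (6√2 − 8)ℏ ≈ 0.4853ℏ.
For m_l = 3: cos θ = 3/√72, θ ≈ 69.30°.
|L| = ℏ√(8·9) = 6√2 ℏ ≈ 8.485ℏ.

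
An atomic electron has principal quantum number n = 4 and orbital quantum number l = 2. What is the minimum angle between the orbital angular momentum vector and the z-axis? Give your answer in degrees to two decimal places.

θ_min ≈ 35.26°

|L| = √(l(l+1)) ℏ = √6 ℏ.
The smallest angle corresponds to the largest L_z, i.e. m_l = l = 2, giving L_z = 2ℏ.
cos θ_min = 2/√6, so θ_min ≈ 35.26°.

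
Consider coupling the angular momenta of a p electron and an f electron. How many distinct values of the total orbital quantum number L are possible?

L runs from |1 − 3| = 2 to 1 + 3 = 4.
So L can be 2, 3, 4.
That is 3 values.

3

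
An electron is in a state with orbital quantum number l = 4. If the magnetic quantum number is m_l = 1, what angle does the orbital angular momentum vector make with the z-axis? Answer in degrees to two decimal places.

θ ≈ 77.08°

|L| = √(l(l+1)) ℏ = 2√5 ℏ.
L_z = m_l ℏ = 1ℏ.
cos θ = L_z/|L| = 1/√20, so θ ≈ 77.08°.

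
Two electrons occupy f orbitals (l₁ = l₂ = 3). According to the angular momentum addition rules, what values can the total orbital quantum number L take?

L = 0, 1, 2, 3, 4, 5, 6

The total orbital quantum number L ranges from |l₁ − l₂| to l₁ + l₂ in integer steps.
L ∈ {0, 1, 2, 3, 4, 5, 6}.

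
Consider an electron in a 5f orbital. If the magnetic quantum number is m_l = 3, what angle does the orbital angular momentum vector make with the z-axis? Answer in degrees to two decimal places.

The 5f subshell has l = 3.
|L|² = l(l+1)ℏ² = 12ℏ², so |L| = 2√3 ℏ.
L_z = m_l ℏ = 3ℏ.
cos θ = L_z/|L| = 3/√12, so θ ≈ 30.00°.

θ ≈ 30.00°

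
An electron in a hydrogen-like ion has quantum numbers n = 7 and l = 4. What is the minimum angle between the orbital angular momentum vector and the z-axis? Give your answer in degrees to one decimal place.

θ_min ≈ 26.6°

|L|² = l(l+1)ℏ² = 20ℏ², so |L| = 2√5 ℏ.
The smallest angle corresponds to the largest L_z, i.e. m_l = l = 4, giving L_z = 4ℏ.
cos θ_min = 4/√20, so θ_min ≈ 26.6°.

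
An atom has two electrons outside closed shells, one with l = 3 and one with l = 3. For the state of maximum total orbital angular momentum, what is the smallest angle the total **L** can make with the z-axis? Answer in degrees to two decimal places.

L runs from |3 − 3| = 0 to 3 + 3 = 6.
So L can be 0, 1, 2, 3, 4, 5, 6.
The maximum is L = 6, with |L_tot| = ℏ√(6·7) = √42 ℏ.
The minimum angle with z is arccos(6/√42) ≈ 22.21°.

θ_min ≈ 22.21°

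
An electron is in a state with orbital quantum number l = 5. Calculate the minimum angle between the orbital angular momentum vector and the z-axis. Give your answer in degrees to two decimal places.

|L|² = l(l+1)ℏ² = 30ℏ², so |L| = √30 ℏ.
The smallest angle corresponds to the largest L_z, i.e. m_l = l = 5, giving L_z = 5ℏ.
cos θ_min = 5/√30, so θ_min ≈ 24.09°.

θ_min ≈ 24.09°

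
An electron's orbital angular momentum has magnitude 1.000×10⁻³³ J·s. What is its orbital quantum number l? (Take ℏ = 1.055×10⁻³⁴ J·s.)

l = 9

Dividing by ℏ: |L|/ℏ ≈ 9.479.
(|L|/ℏ)² = l(l+1) ≈ 89.85 ⇒ l = 9.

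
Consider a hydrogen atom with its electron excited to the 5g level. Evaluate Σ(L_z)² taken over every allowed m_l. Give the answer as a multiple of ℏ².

Σ(L_z)² = 60 ℏ²

The 5g level has l = 4.
m_l runs from −4 to 4, i.e. {-4, -3, -2, -1, 0, 1, 2, 3, 4}.
Summing m² from −4 to 4: Σ m_l² = 60.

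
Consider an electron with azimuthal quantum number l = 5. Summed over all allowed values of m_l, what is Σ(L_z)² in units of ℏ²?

m_l ∈ {-5, -4, -3, -2, -1, 0, 1, 2, 3, 4, 5}.
Σ m_l² = 2·(1 + 4 + 9 + 16 + 25) = 110.

Σ(L_z)² = 110 ℏ²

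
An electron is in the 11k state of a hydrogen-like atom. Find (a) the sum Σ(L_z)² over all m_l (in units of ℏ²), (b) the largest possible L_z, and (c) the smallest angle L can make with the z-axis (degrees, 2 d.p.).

For 11k, l = 7.
Σ m_l² = 280, so Σ(L_z)² = 280 ℏ².
L_z,max = lℏ = 7ℏ.
cos θ_min = 7/√56, so θ_min ≈ 20.70°.

Σ(L_z)² = 280 ℏ²; L_z,max = 7ℏ; θ_min ≈ 20.70°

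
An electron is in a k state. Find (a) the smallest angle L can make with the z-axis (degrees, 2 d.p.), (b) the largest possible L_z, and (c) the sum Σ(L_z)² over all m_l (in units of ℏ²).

θ_min ≈ 20.70°; L_z,max = 7ℏ; Σ(L_z)² = 280 ℏ²

For a k orbital, l = 7.
cos θ_min = 7/√56, so θ_min ≈ 20.70°.
L_z,max = lℏ = 7ℏ.
Σ m_l² = 280, so Σ(L_z)² = 280 ℏ².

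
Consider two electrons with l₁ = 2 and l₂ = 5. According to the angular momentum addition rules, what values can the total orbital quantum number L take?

The total orbital quantum number L ranges from |l₁ − l₂| to l₁ + l₂ in integer steps.
Allowed values: L = 3, 4, 5, 6, 7.

L = 3, 4, 5, 6, 7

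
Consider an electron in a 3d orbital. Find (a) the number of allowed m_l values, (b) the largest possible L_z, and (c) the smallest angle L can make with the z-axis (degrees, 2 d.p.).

5 values; L_z,max = 2ℏ; θ_min ≈ 35.26°

For 3d, l = 2.
There are 2l+1 = 5 values of m_l.
L_z,max = lℏ = 2ℏ.
cos θ_min = 2/√6, so θ_min ≈ 35.26°.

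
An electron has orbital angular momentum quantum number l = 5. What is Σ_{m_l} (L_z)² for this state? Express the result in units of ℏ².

m_l runs from −5 to 5, i.e. {-5, -4, -3, -2, -1, 0, 1, 2, 3, 4, 5}.
Summing m² from −5 to 5: Σ m_l² = 110.

Σ(L_z)² = 110 ℏ²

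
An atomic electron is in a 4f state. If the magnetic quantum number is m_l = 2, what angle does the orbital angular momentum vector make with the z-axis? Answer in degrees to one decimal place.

θ ≈ 54.7°

The 4f subshell has l = 3.
|L|² = l(l+1)ℏ² = 12ℏ², so |L| = 2√3 ℏ.
L_z = m_l ℏ = 2ℏ.
cos θ = L_z/|L| = 2/√12, so θ ≈ 54.7°.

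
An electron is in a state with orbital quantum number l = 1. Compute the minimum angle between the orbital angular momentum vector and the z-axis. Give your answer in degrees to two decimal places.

|L|² = l(l+1)ℏ² = 2ℏ², so |L| = √2 ℏ.
The smallest angle corresponds to the largest L_z, i.e. m_l = l = 1, giving L_z = 1ℏ.
cos θ_min = 1/√2, so θ_min ≈ 45.00°.

θ_min ≈ 45.00°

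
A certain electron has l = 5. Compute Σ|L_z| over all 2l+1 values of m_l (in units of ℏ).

m_l runs from −5 to 5, i.e. {-5, -4, -3, -2, -1, 0, 1, 2, 3, 4, 5}.
Σ|m_l| = 2·5(5+1)/2 = 30.

Σ|L_z| = 30 ℏ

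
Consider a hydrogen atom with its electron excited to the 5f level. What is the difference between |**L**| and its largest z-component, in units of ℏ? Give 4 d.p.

|L| − L_z,max ≈ 0.4641ℏ

The 5f level has l = 3.
|L| = 2√3 ℏ ≈ 3.4641ℏ, while L_z,max = lℏ = 3ℏ.
The difference is (2√3 − 3)ℏ ≈ 0.4641ℏ.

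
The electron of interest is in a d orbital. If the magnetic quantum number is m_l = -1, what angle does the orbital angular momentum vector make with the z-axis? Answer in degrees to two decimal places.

The letter d corresponds to l = 2.
|L| = √(l(l+1)) ℏ = √6 ℏ.
L_z = m_l ℏ = −1ℏ.
cos θ = L_z/|L| = -1/√6, so θ ≈ 114.09°.

θ ≈ 114.09°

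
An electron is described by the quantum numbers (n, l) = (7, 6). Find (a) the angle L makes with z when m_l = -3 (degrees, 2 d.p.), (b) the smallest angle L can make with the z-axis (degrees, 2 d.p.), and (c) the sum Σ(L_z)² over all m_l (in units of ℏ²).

For m_l = -3: cos θ = -3/√42, θ ≈ 117.58°.
cos θ_min = 6/√42, so θ_min ≈ 22.21°.
Σ m_l² = 182, so Σ(L_z)² = 182 ℏ².

θ(m_l=-3) ≈ 117.58°; θ_min ≈ 22.21°; Σ(L_z)² = 182 ℏ²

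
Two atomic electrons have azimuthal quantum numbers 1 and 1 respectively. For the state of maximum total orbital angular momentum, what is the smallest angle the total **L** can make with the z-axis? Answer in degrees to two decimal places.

θ_min ≈ 35.26°

The total orbital quantum number L ranges from |l₁ − l₂| to l₁ + l₂ in integer steps.
L ∈ {0, 1, 2}.
The maximum is L = 2, with |L_tot| = ℏ√(2·3) = √6 ℏ.
The minimum angle with z is arccos(2/√6) ≈ 35.26°.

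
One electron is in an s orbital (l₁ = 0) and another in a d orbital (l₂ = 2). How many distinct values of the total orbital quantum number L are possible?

Angular momentum addition gives L = |l₁ − l₂|, …, l₁ + l₂.
Allowed values: L = 2.
That is 1 value.

1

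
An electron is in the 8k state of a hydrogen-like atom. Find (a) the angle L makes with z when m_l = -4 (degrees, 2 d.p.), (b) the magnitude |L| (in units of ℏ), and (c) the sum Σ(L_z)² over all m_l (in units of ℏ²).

θ(m_l=-4) ≈ 122.31°; |L| = 2√14 ℏ ≈ 7.483ℏ; Σ(L_z)² = 280 ℏ²

8k means n = 8, l = 7.
For m_l = -4: cos θ = -4/√56, θ ≈ 122.31°.
|L| = ℏ√(7·8) = 2√14 ℏ ≈ 7.483ℏ.
Σ m_l² = 280, so Σ(L_z)² = 280 ℏ².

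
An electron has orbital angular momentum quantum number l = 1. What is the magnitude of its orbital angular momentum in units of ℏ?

|L| = ℏ√(l(l+1)) = ℏ√(1·2) = √2 ℏ

|L| = √2 ℏ ≈ 1.414ℏ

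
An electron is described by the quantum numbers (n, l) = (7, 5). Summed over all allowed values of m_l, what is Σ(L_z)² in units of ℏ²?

The allowed m_l values are -5, -4, -3, -2, -1, 0, 1, 2, 3, 4, 5.
Σ m_l² = l(l+1)(2l+1)/3 = 5·6·11/3 = 110.

Σ(L_z)² = 110 ℏ²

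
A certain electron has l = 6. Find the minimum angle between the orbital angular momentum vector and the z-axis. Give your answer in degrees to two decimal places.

θ_min ≈ 22.21°

|L| = ℏ√(l(l+1)) = √42 ℏ.
The smallest angle corresponds to the largest L_z, i.e. m_l = l = 6, giving L_z = 6ℏ.
cos θ_min = 6/√42, so θ_min ≈ 22.21°.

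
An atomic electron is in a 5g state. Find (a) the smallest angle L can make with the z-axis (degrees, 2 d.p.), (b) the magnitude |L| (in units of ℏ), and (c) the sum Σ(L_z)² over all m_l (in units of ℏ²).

θ_min ≈ 26.57°; |L| = 2√5 ℏ ≈ 4.472ℏ; Σ(L_z)² = 60 ℏ²

The 5g subshell has l = 4.
cos θ_min = 4/√20, so θ_min ≈ 26.57°.
|L| = ℏ√(4·5) = 2√5 ℏ ≈ 4.472ℏ.
Σ m_l² = 60, so Σ(L_z)² = 60 ℏ².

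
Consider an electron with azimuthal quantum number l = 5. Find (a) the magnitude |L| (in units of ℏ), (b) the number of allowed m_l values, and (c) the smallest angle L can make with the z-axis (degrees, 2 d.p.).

|L| = ℏ√(5·6) = √30 ℏ ≈ 5.477ℏ.
There are 2l+1 = 11 values of m_l.
cos θ_min = 5/√30, so θ_min ≈ 24.09°.

|L| = √30 ℏ ≈ 5.477ℏ; 11 values; θ_min ≈ 24.09°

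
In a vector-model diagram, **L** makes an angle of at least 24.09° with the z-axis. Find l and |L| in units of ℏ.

l = 5, |L| = √30 ℏ ≈ 5.477ℏ

At minimum angle, m_l = l, so cos θ = l/√(l(l+1)); cos²θ = l/(l+1) = 0.8334.
Solving: l = 5.
Then |L| = ℏ√(5·6) = √30 ℏ.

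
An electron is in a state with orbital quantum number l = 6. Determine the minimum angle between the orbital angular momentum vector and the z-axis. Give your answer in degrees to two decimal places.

|L|² = l(l+1)ℏ² = 42ℏ², so |L| = √42 ℏ.
The smallest angle corresponds to the largest L_z, i.e. m_l = l = 6, giving L_z = 6ℏ.
cos θ_min = 6/√42, so θ_min ≈ 22.21°.

θ_min ≈ 22.21°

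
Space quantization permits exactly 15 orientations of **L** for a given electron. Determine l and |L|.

15 = 2l + 1, so l = (15−1)/2 = 7.
|L| = ℏ√(l(l+1)) = ℏ√(7·8) = 2√14 ℏ.

l = 7, |L| = 2√14 ℏ ≈ 7.483ℏ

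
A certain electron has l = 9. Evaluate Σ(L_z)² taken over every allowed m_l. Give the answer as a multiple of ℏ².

Σ(L_z)² = 570 ℏ²

m_l runs from −9 to 9, i.e. {-9, -8, -7, -6, -5, -4, -3, -2, -1, 0, 1, 2, 3, 4, 5, 6, 7, 8, 9}.
Σ m_l² = l(l+1)(2l+1)/3 = 9·10·19/3 = 570.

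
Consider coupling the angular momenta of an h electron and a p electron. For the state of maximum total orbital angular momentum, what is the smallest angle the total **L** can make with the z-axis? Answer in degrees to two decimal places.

θ_min ≈ 22.21°

Angular momentum addition gives L = |l₁ − l₂|, …, l₁ + l₂.
Allowed values: L = 4, 5, 6.
The maximum is L = 6, with |L_tot| = ℏ√(6·7) = √42 ℏ.
The minimum angle with z is arccos(6/√42) ≈ 22.21°.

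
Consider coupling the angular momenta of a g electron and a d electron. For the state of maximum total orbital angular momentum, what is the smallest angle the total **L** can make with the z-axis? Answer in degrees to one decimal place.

θ_min ≈ 22.2°

L runs from |4 − 2| = 2 to 4 + 2 = 6.
L ∈ {2, 3, 4, 5, 6}.
The maximum is L = 6, with |L_tot| = ℏ√(6·7) = √42 ℏ.
The minimum angle with z is arccos(6/√42) ≈ 22.2°.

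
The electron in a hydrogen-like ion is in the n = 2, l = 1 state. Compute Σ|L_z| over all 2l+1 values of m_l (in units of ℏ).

Σ|L_z| = 2 ℏ

m_l runs from −1 to 1, i.e. {-1, 0, 1}.
Σ|m_l| = l(l+1) = 2.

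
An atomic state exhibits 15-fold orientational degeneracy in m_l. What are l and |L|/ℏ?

l = 7, |L| = 2√14 ℏ ≈ 7.483ℏ

2l + 1 = 15 ⇒ l = 7.
Then |L| = √(l(l+1)) ℏ = 2√14 ℏ.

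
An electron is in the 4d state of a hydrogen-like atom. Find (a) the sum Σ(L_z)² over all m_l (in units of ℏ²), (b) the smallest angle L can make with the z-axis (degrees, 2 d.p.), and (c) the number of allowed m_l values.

4d means n = 4, l = 2.
Σ m_l² = 10, so Σ(L_z)² = 10 ℏ².
cos θ_min = 2/√6, so θ_min ≈ 35.26°.
There are 2l+1 = 5 values of m_l.

Σ(L_z)² = 10 ℏ²; θ_min ≈ 35.26°; 5 values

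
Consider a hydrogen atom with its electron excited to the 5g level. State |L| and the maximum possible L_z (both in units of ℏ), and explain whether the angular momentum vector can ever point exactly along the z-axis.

The 5g level has l = 4.
|L| = 2√5 ℏ ≈ 4.4721ℏ, while L_z,max = lℏ = 4ℏ.
Since |L| > L_z,max, the vector can never point exactly along z; the closest it comes is θ_min = arccos(4/√20) ≈ 26.6°.

No: L_z,max = 4ℏ < |L| = 2√5 ℏ ≈ 4.472ℏ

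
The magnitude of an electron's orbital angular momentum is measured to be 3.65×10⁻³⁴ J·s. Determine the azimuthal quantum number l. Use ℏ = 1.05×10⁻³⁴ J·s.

l = 3

Dividing by ℏ: |L|/ℏ ≈ 3.476.
(|L|/ℏ)² = l(l+1) ≈ 12.08 ⇒ l = 3.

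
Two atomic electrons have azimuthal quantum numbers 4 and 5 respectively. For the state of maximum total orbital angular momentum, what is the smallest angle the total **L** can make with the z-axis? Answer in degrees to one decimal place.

The total orbital quantum number L ranges from |l₁ − l₂| to l₁ + l₂ in integer steps.
So L can be 1, 2, 3, 4, 5, 6, 7, 8, 9.
The maximum is L = 9, with |L_tot| = ℏ√(9·10) = 3√10 ℏ.
The minimum angle with z is arccos(9/√90) ≈ 18.4°.

θ_min ≈ 18.4°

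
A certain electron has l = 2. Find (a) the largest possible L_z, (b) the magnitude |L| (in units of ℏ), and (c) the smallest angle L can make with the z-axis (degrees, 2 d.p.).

L_z,max = 2ℏ; |L| = √6 ℏ ≈ 2.449ℏ; θ_min ≈ 35.26°

L_z,max = lℏ = 2ℏ.
|L| = ℏ√(2·3) = √6 ℏ ≈ 2.449ℏ.
cos θ_min = 2/√6, so θ_min ≈ 35.26°.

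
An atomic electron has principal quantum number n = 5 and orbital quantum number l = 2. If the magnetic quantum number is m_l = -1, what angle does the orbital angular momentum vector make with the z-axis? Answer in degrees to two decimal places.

|L| = ℏ√(l(l+1)) = √6 ℏ.
L_z = m_l ℏ = −1ℏ.
cos θ = L_z/|L| = -1/√6, so θ ≈ 114.09°.

θ ≈ 114.09°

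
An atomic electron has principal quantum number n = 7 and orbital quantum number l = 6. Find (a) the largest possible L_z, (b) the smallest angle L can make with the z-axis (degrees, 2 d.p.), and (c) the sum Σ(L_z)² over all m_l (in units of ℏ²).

L_z,max = 6ℏ; θ_min ≈ 22.21°; Σ(L_z)² = 182 ℏ²

L_z,max = lℏ = 6ℏ.
cos θ_min = 6/√42, so θ_min ≈ 22.21°.
Σ m_l² = 182, so Σ(L_z)² = 182 ℏ².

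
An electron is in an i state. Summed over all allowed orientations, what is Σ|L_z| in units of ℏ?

For an i orbital, l = 6.
m_l ∈ {-6, -5, -4, -3, -2, -1, 0, 1, 2, 3, 4, 5, 6}.
Σ|m_l| = 2·6(6+1)/2 = 42.

Σ|L_z| = 42 ℏ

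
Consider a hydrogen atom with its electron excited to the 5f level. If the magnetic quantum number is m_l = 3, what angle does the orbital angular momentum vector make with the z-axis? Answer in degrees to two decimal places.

The 5f level has l = 3.
|L| = √(l(l+1)) ℏ = 2√3 ℏ.
L_z = m_l ℏ = 3ℏ.
cos θ = L_z/|L| = 3/√12, so θ ≈ 30.00°.

θ ≈ 30.00°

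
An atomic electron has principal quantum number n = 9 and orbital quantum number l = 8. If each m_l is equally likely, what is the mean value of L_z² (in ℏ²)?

⟨L_z²⟩ = 24 ℏ²

m_l runs from −8 to 8, i.e. {-8, -7, -6, -5, -4, -3, -2, -1, 0, 1, 2, 3, 4, 5, 6, 7, 8}.
⟨L_z²⟩ = ℏ²·(Σ m_l²)/(2l+1) = ℏ²·408/17 = 24ℏ².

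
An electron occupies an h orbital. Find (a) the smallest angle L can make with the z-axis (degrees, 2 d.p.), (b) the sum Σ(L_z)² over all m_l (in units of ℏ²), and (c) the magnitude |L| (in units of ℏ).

θ_min ≈ 24.09°; Σ(L_z)² = 110 ℏ²; |L| = √30 ℏ ≈ 5.477ℏ

For an h orbital, l = 5.
cos θ_min = 5/√30, so θ_min ≈ 24.09°.
Σ m_l² = 110, so Σ(L_z)² = 110 ℏ².
|L| = ℏ√(5·6) = √30 ℏ ≈ 5.477ℏ.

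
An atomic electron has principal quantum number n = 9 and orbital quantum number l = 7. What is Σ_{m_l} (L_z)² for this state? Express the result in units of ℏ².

Σ(L_z)² = 280 ℏ²

The allowed m_l values are -7, -6, -5, -4, -3, -2, -1, 0, 1, 2, 3, 4, 5, 6, 7.
Summing m² from −7 to 7: Σ m_l² = 280.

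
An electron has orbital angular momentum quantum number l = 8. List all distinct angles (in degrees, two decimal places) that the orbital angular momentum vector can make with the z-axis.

θ ∈ {19.47°, 34.42°, 45.00°, 53.90°, 61.87°, 69.30°, 76.37°, 83.23°, 90.00°, 96.77°, 103.63°, 110.70°, 118.13°, 126.10°, 135.00°, 145.58°, 160.53°}

|L| = √(l(l+1)) ℏ = 6√2 ℏ.
cos θ = m_l/√72 for each m_l ∈ {-8, -7, -6, -5, -4, -3, -2, -1, 0, 1, 2, 3, 4, 5, 6, 7, 8}.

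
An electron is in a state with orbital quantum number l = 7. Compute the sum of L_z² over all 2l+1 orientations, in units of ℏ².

Σ(L_z)² = 280 ℏ²

m_l runs from −7 to 7, i.e. {-7, -6, -5, -4, -3, -2, -1, 0, 1, 2, 3, 4, 5, 6, 7}.
Σ m_l² = l(l+1)(2l+1)/3 = 7·8·15/3 = 280.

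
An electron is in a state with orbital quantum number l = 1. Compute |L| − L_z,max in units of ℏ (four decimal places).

|L| − L_z,max ≈ 0.4142ℏ

|L| = √2 ℏ ≈ 1.4142ℏ, while L_z,max = lℏ = 1ℏ.
The difference is (√2 − 1)ℏ ≈ 0.4142ℏ.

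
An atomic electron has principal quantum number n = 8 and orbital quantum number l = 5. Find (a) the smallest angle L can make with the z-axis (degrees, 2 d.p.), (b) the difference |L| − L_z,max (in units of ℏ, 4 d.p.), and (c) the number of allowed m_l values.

cos θ_min = 5/√30, so θ_min ≈ 24.09°.
|L| − L_z,max = (√30 − 5)ℏ ≈ 0.4772ℏ.
There are 2l+1 = 11 values of m_l.

θ_min ≈ 24.09°; |L|−L_z,max ≈ 0.4772ℏ; 11 values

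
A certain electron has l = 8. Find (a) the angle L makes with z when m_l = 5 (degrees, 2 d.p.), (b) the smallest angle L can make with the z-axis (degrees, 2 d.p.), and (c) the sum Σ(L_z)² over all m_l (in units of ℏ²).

θ(m_l=5) ≈ 53.90°; θ_min ≈ 19.47°; Σ(L_z)² = 408 ℏ²

For m_l = 5: cos θ = 5/√72, θ ≈ 53.90°.
cos θ_min = 8/√72, so θ_min ≈ 19.47°.
Σ m_l² = 408, so Σ(L_z)² = 408 ℏ².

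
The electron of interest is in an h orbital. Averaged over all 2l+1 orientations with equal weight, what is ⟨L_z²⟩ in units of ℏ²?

⟨L_z²⟩ = 10 ℏ²

For an h orbital, l = 5.
m_l ∈ {-5, -4, -3, -2, -1, 0, 1, 2, 3, 4, 5}.
⟨L_z²⟩ = ℏ²·l(l+1)/3 = 10ℏ².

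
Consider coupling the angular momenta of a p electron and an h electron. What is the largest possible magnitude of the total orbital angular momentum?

L runs from |1 − 5| = 4 to 1 + 5 = 6.
Allowed values: L = 4, 5, 6.
The largest magnitude corresponds to L = 6: |L_tot| = ℏ√(6·7) = √42 ℏ.

|L_tot|_max = √42 ℏ ≈ 6.481ℏ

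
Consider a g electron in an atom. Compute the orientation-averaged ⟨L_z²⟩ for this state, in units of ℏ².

For a g orbital, l = 4.
m_l runs from −4 to 4, i.e. {-4, -3, -2, -1, 0, 1, 2, 3, 4}.
⟨L_z²⟩ = ℏ²·(Σ m_l²)/(2l+1) = ℏ²·60/9 = 6.667ℏ².

⟨L_z²⟩ = 6.667 ℏ²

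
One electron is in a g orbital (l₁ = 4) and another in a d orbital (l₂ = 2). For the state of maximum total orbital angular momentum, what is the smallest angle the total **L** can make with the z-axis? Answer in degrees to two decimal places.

θ_min ≈ 22.21°

The total orbital quantum number L ranges from |l₁ − l₂| to l₁ + l₂ in integer steps.
Allowed values: L = 2, 3, 4, 5, 6.
The maximum is L = 6, with |L_tot| = ℏ√(6·7) = √42 ℏ.
The minimum angle with z is arccos(6/√42) ≈ 22.21°.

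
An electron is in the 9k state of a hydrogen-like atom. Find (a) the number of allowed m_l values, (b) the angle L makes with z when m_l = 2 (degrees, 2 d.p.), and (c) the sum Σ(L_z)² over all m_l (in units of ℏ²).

15 values; θ(m_l=2) ≈ 74.50°; Σ(L_z)² = 280 ℏ²

The 9k subshell has l = 7.
There are 2l+1 = 15 values of m_l.
For m_l = 2: cos θ = 2/√56, θ ≈ 74.50°.
Σ m_l² = 280, so Σ(L_z)² = 280 ℏ².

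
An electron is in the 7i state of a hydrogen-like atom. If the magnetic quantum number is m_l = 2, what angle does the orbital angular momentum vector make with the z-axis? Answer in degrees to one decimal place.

The 7i subshell has l = 6.
|L|² = l(l+1)ℏ² = 42ℏ², so |L| = √42 ℏ.
L_z = m_l ℏ = 2ℏ.
cos θ = L_z/|L| = 2/√42, so θ ≈ 72.0°.

θ ≈ 72.0°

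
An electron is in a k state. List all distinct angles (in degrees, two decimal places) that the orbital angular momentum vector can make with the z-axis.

θ ∈ {20.70°, 36.70°, 48.08°, 57.69°, 66.37°, 74.50°, 82.32°, 90.00°, 97.68°, 105.50°, 113.63°, 122.31°, 131.92°, 143.30°, 159.30°}

The letter k corresponds to l = 7.
|L| = √(l(l+1)) ℏ = 2√14 ℏ.
cos θ = m_l/√56 for each m_l ∈ {-7, -6, -5, -4, -3, -2, -1, 0, 1, 2, 3, 4, 5, 6, 7}.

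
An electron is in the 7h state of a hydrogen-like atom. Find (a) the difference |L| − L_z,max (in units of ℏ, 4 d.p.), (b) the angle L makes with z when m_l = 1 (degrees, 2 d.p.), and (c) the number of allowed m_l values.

7h means n = 7, l = 5.
|L| − L_z,max = (√30 − 5)ℏ ≈ 0.4772ℏ.
For m_l = 1: cos θ = 1/√30, θ ≈ 79.48°.
There are 2l+1 = 11 values of m_l.

|L|−L_z,max ≈ 0.4772ℏ; θ(m_l=1) ≈ 79.48°; 11 values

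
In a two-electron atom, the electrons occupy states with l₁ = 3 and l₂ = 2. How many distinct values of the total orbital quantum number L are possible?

Angular momentum addition gives L = |l₁ − l₂|, …, l₁ + l₂.
L ∈ {1, 2, 3, 4, 5}.
That is 5 values.

5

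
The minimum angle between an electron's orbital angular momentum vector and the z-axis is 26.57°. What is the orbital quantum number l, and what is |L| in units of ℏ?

l = 4, |L| = 2√5 ℏ ≈ 4.472ℏ

cos θ_min = l/√(l(l+1)) = √(l/(l+1)), so l/(l+1) = cos²(26.57°) = 0.7999.
Thus l = 0.7999/(1 − 0.7999) ≈ 4.
Then |L| = ℏ√(4·5) = 2√5 ℏ.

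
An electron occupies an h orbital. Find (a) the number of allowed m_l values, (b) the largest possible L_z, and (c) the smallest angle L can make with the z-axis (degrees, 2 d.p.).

11 values; L_z,max = 5ℏ; θ_min ≈ 24.09°

For an h orbital, l = 5.
There are 2l+1 = 11 values of m_l.
L_z,max = lℏ = 5ℏ.
cos θ_min = 5/√30, so θ_min ≈ 24.09°.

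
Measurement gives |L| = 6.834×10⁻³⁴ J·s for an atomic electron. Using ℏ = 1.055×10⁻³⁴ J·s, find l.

l = 6

Dividing by ℏ: |L|/ℏ ≈ 6.478.
l(l+1) ≈ 6.478² ≈ 41.96, so l = 6.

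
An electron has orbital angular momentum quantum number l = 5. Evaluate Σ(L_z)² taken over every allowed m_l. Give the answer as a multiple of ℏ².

Σ(L_z)² = 110 ℏ²

The allowed m_l values are -5, -4, -3, -2, -1, 0, 1, 2, 3, 4, 5.
Σ m_l² = 2·(1 + 4 + 9 + 16 + 25) = 110.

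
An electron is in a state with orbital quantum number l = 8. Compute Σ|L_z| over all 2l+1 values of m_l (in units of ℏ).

Σ|L_z| = 72 ℏ

The allowed m_l values are -8, -7, -6, -5, -4, -3, -2, -1, 0, 1, 2, 3, 4, 5, 6, 7, 8.
Σ|m_l| = 2(1+2+…+8) = 72.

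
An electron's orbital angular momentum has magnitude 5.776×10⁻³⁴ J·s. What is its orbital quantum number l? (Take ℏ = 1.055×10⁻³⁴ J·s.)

Dividing by ℏ: |L|/ℏ ≈ 5.475.
l(l+1) ≈ 5.475² ≈ 29.97, so l = 5.

l = 5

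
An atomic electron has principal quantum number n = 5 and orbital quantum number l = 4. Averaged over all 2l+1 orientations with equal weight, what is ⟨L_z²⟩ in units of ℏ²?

m_l runs from −4 to 4, i.e. {-4, -3, -2, -1, 0, 1, 2, 3, 4}.
⟨L_z²⟩ = ℏ²·l(l+1)/3 = 6.667ℏ².

⟨L_z²⟩ = 6.667 ℏ²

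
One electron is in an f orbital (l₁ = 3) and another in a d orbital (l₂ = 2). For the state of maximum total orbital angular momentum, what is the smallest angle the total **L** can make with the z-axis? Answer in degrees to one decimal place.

Angular momentum addition gives L = |l₁ − l₂|, …, l₁ + l₂.
Allowed values: L = 1, 2, 3, 4, 5.
The maximum is L = 5, with |L_tot| = ℏ√(5·6) = √30 ℏ.
The minimum angle with z is arccos(5/√30) ≈ 24.1°.

θ_min ≈ 24.1°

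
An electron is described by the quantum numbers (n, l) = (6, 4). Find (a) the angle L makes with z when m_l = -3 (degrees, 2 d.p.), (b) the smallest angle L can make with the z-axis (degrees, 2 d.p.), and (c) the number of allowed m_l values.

θ(m_l=-3) ≈ 132.13°; θ_min ≈ 26.57°; 9 values

For m_l = -3: cos θ = -3/√20, θ ≈ 132.13°.
cos θ_min = 4/√20, so θ_min ≈ 26.57°.
There are 2l+1 = 9 values of m_l.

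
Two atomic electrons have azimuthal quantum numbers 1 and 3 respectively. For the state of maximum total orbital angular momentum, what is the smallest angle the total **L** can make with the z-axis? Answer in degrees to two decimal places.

By the triangle rule, |l₁ − l₂| ≤ L ≤ l₁ + l₂.
L ∈ {2, 3, 4}.
The maximum is L = 4, with |L_tot| = ℏ√(4·5) = 2√5 ℏ.
The minimum angle with z is arccos(4/√20) ≈ 26.57°.

θ_min ≈ 26.57°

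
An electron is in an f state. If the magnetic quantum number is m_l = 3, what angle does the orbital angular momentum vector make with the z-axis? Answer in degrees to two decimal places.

The letter f corresponds to l = 3.
|L| = ℏ√(l(l+1)) = 2√3 ℏ.
L_z = m_l ℏ = 3ℏ.
cos θ = L_z/|L| = 3/√12, so θ ≈ 30.00°.

θ ≈ 30.00°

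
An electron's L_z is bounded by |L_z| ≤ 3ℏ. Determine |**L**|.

L_z,max = lℏ, so l = 3.
|L| = √(l(l+1)) ℏ = 2√3 ℏ.

|L| = 2√3 ℏ ≈ 3.464ℏ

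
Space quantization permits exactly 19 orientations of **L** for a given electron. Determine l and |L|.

l = 9, |L| = 3√10 ℏ ≈ 9.487ℏ

2l + 1 = 19 ⇒ l = 9.
Then |L| = √(l(l+1)) ℏ = 3√10 ℏ.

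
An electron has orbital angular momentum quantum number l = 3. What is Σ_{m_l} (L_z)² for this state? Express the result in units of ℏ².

Σ(L_z)² = 28 ℏ²

m_l ∈ {-3, -2, -1, 0, 1, 2, 3}.
Σ m_l² = l(l+1)(2l+1)/3 = 3·4·7/3 = 28.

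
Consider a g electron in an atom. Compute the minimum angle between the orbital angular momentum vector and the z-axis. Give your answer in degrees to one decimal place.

θ_min ≈ 26.6°

A g state has l = 4.
|L|² = l(l+1)ℏ² = 20ℏ², so |L| = 2√5 ℏ.
The smallest angle corresponds to the largest L_z, i.e. m_l = l = 4, giving L_z = 4ℏ.
cos θ_min = 4/√20, so θ_min ≈ 26.6°.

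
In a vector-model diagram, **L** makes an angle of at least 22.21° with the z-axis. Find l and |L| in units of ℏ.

cos θ_min = l/√(l(l+1)) = √(l/(l+1)), so l/(l+1) = cos²(22.21°) = 0.8571.
l = cos²θ/sin²θ ≈ 6.
Then |L| = ℏ√(6·7) = √42 ℏ.

l = 6, |L| = √42 ℏ ≈ 6.481ℏ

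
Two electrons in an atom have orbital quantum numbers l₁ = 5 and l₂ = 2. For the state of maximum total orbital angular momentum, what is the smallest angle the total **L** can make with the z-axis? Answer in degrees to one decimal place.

θ_min ≈ 20.7°

Angular momentum addition gives L = |l₁ − l₂|, …, l₁ + l₂.
L ∈ {3, 4, 5, 6, 7}.
The maximum is L = 7, with |L_tot| = ℏ√(7·8) = 2√14 ℏ.
The minimum angle with z is arccos(7/√56) ≈ 20.7°.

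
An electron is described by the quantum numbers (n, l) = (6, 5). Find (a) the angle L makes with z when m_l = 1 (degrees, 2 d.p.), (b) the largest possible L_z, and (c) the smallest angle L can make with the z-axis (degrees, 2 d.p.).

θ(m_l=1) ≈ 79.48°; L_z,max = 5ℏ; θ_min ≈ 24.09°

For m_l = 1: cos θ = 1/√30, θ ≈ 79.48°.
L_z,max = lℏ = 5ℏ.
cos θ_min = 5/√30, so θ_min ≈ 24.09°.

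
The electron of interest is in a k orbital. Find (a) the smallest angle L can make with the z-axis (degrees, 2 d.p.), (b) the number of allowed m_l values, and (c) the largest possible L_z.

A k state has l = 7.
cos θ_min = 7/√56, so θ_min ≈ 20.70°.
There are 2l+1 = 15 values of m_l.
L_z,max = lℏ = 7ℏ.

θ_min ≈ 20.70°; 15 values; L_z,max = 7ℏ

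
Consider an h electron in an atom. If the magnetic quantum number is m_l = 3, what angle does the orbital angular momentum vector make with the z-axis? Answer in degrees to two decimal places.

θ ≈ 56.79°

An h state has l = 5.
|L| = ℏ√(l(l+1)) = √30 ℏ.
L_z = m_l ℏ = 3ℏ.
cos θ = L_z/|L| = 3/√30, so θ ≈ 56.79°.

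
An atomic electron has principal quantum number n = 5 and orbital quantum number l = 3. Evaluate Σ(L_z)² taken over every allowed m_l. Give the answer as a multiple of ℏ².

Σ(L_z)² = 28 ℏ²

The allowed m_l values are -3, -2, -1, 0, 1, 2, 3.
Σ m_l² = l(l+1)(2l+1)/3 = 3·4·7/3 = 28.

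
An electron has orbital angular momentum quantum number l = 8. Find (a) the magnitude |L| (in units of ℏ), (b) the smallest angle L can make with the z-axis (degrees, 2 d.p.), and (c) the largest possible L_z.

|L| = 6√2 ℏ ≈ 8.485ℏ; θ_min ≈ 19.47°; L_z,max = 8ℏ

|L| = ℏ√(8·9) = 6√2 ℏ ≈ 8.485ℏ.
cos θ_min = 8/√72, so θ_min ≈ 19.47°.
L_z,max = lℏ = 8ℏ.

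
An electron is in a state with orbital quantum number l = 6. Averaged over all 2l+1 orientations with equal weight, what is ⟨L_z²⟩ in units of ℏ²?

⟨L_z²⟩ = 14 ℏ²

m_l ∈ {-6, -5, -4, -3, -2, -1, 0, 1, 2, 3, 4, 5, 6}.
⟨L_z²⟩ = ℏ²·l(l+1)/3 = 14ℏ².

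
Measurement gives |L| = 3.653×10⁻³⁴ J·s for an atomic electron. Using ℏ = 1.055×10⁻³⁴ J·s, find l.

Dividing by ℏ: |L|/ℏ ≈ 3.463.
Set l(l+1) = 11.99; the integer solution is l = 3.

l = 3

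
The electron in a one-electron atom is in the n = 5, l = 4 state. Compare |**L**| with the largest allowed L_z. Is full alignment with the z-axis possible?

No: L_z,max = 4ℏ < |L| = 2√5 ℏ ≈ 4.472ℏ

|L| = 2√5 ℏ ≈ 4.4721ℏ, while L_z,max = lℏ = 4ℏ.
Since |L| > L_z,max, the vector can never point exactly along z; the closest it comes is θ_min = arccos(4/√20) ≈ 26.6°.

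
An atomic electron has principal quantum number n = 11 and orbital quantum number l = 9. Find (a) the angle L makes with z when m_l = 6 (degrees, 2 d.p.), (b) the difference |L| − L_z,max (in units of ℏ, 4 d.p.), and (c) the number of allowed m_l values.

For m_l = 6: cos θ = 6/√90, θ ≈ 50.77°.
|L| − L_z,max = (3√10 − 9)ℏ ≈ 0.4868ℏ.
There are 2l+1 = 19 values of m_l.

θ(m_l=6) ≈ 50.77°; |L|−L_z,max ≈ 0.4868ℏ; 19 values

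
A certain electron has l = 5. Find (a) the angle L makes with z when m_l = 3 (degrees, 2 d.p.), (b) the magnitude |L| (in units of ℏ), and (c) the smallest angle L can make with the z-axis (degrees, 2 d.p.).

θ(m_l=3) ≈ 56.79°; |L| = √30 ℏ ≈ 5.477ℏ; θ_min ≈ 24.09°

For m_l = 3: cos θ = 3/√30, θ ≈ 56.79°.
|L| = ℏ√(5·6) = √30 ℏ ≈ 5.477ℏ.
cos θ_min = 5/√30, so θ_min ≈ 24.09°.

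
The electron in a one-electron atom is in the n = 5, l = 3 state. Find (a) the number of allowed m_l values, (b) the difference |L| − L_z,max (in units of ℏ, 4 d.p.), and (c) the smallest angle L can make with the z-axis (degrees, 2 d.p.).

There are 2l+1 = 7 values of m_l.
|L| − L_z,max = (2√3 − 3)ℏ ≈ 0.4641ℏ.
cos θ_min = 3/√12, so θ_min ≈ 30.00°.

7 values; |L|−L_z,max ≈ 0.4641ℏ; θ_min ≈ 30.00°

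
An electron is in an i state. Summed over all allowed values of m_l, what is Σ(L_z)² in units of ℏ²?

Σ(L_z)² = 182 ℏ²

For an i orbital, l = 6.
m_l ∈ {-6, -5, -4, -3, -2, -1, 0, 1, 2, 3, 4, 5, 6}.
Summing m² from −6 to 6: Σ m_l² = 182.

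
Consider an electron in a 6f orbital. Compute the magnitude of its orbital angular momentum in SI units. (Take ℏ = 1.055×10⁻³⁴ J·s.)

|L| = 3.655×10⁻³⁴ J·s

For 6f, l = 3.
|L| = ℏ√(l(l+1)) = ℏ√(3·4) = 2√3 ℏ
Numerically, |L| = 3.464 × (1.055×10⁻³⁴ J·s) = 3.655×10⁻³⁴ J·s.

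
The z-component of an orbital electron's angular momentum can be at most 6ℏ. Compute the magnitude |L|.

The maximum L_z equals lℏ, giving l = 6.
|L| = ℏ√(l(l+1)) = √42 ℏ.

|L| = √42 ℏ ≈ 6.481ℏ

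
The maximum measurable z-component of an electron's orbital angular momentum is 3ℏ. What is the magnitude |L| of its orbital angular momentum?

L_z,max = lℏ, so l = 3.
|L| = √(l(l+1)) ℏ = 2√3 ℏ.

|L| = 2√3 ℏ ≈ 3.464ℏ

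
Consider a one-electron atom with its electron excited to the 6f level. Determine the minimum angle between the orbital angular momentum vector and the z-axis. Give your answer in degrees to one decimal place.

θ_min ≈ 30.0°

The 6f level has l = 3.
|L| = ℏ√(l(l+1)) = 2√3 ℏ.
The smallest angle corresponds to the largest L_z, i.e. m_l = l = 3, giving L_z = 3ℏ.
cos θ_min = 3/√12, so θ_min ≈ 30.0°.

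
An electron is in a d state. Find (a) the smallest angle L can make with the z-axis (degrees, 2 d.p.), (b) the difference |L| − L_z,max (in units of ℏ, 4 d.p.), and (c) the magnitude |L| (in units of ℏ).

A d state has l = 2.
cos θ_min = 2/√6, so θ_min ≈ 35.26°.
|L| − L_z,max = (√6 − 2)ℏ ≈ 0.4495ℏ.
|L| = ℏ√(2·3) = √6 ℏ ≈ 2.449ℏ.

θ_min ≈ 35.26°; |L|−L_z,max ≈ 0.4495ℏ; |L| = √6 ℏ ≈ 2.449ℏ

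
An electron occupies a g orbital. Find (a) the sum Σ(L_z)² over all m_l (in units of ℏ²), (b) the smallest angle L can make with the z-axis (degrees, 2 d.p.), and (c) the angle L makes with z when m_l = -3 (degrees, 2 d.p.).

A g state has l = 4.
Σ m_l² = 60, so Σ(L_z)² = 60 ℏ².
cos θ_min = 4/√20, so θ_min ≈ 26.57°.
For m_l = -3: cos θ = -3/√20, θ ≈ 132.13°.

Σ(L_z)² = 60 ℏ²; θ_min ≈ 26.57°; θ(m_l=-3) ≈ 132.13°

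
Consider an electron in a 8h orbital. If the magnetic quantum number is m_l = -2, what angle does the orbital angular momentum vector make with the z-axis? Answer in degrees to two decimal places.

θ ≈ 111.42°

For 8h, l = 5.
|L| = ℏ√(l(l+1)) = √30 ℏ.
L_z = m_l ℏ = −2ℏ.
cos θ = L_z/|L| = -2/√30, so θ ≈ 111.42°.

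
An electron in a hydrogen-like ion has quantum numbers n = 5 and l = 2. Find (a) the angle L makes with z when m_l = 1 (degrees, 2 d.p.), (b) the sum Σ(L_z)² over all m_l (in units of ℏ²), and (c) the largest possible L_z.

θ(m_l=1) ≈ 65.91°; Σ(L_z)² = 10 ℏ²; L_z,max = 2ℏ

For m_l = 1: cos θ = 1/√6, θ ≈ 65.91°.
Σ m_l² = 10, so Σ(L_z)² = 10 ℏ².
L_z,max = lℏ = 2ℏ.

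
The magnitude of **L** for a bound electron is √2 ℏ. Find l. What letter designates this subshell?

|L| = ℏ√(l(l+1)), so l(l+1) = 2.
The positive root is l = 1.

l = 1 (p orbital)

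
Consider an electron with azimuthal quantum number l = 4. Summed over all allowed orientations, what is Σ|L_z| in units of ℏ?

Σ|L_z| = 20 ℏ

The allowed m_l values are -4, -3, -2, -1, 0, 1, 2, 3, 4.
Σ|m_l| = 2·4(4+1)/2 = 20.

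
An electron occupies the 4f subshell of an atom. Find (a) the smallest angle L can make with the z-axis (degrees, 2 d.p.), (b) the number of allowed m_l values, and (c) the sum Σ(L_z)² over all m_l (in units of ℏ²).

4f means n = 4, l = 3.
cos θ_min = 3/√12, so θ_min ≈ 30.00°.
There are 2l+1 = 7 values of m_l.
Σ m_l² = 28, so Σ(L_z)² = 28 ℏ².

θ_min ≈ 30.00°; 7 values; Σ(L_z)² = 28 ℏ²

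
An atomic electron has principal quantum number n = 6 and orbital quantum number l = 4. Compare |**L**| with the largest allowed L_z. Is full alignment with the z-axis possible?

No: L_z,max = 4ℏ < |L| = 2√5 ℏ ≈ 4.472ℏ

|L| = 2√5 ℏ ≈ 4.4721ℏ, while L_z,max = lℏ = 4ℏ.
Since |L| > L_z,max, the vector can never point exactly along z; the closest it comes is θ_min = arccos(4/√20) ≈ 26.6°.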